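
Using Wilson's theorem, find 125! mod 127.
(126)! = (125)! × (126) ≡ -1 (mod 127). So (125)! ≡ -1 × (126)^(-1) ≡ (-1)×(-1) = 1 (mod 127)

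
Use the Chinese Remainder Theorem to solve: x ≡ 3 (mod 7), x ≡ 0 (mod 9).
M = 7 × 9 = 63. M₁ = 9, y₁ ≡ 4 (mod 7). M₂ = 7, y₂ ≡ 4 (mod 9). x = 3×9×4 + 0×7×4 ≡ 45 (mod 63)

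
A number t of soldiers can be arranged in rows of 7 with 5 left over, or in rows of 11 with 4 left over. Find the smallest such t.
M = 7 × 11 = 77. M₁ = 11, y₁ ≡ 2 mod 7. M₂ = 7, y₂ ≡ 8 mod 11. t = 5×11×2 + 4×7×8 ≡ 26 mod 77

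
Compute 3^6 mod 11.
By repeated squaring (mod 11): 3^{1}≡3, 3^{2}≡9, 3^{4}≡4. Then 3^{6} = 3^{4+2} ≡ 4 × 9 ≡ 3 (mod 11)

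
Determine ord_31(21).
Powers of 21 mod 31: 21^1≡21, 21^2≡7, 21^3≡23, 21^4≡18, 21^5≡6, 21^6≡2, 21^7≡11, 21^8≡14, 21^9≡15, 21^10≡5, 21^11≡12, 21^12≡4, 21^13≡22, 21^14≡28, 21^15≡30, 21^16≡10, 21^17≡24, 21^18≡8, 21^19≡13, 21^20≡25, 21^21≡29, 21^22≡20, 21^23≡17, 21^24≡16, 21^25≡26, 21^26≡19, 21^27≡27, 21^28≡9, 21^29≡3, 21^30≡1. ord_31(21) = 30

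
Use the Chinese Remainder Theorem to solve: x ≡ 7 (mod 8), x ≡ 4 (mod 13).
M = 8 × 13 = 104. M₁ = 13, y₁ ≡ 5 (mod 8). M₂ = 8, y₂ ≡ 5 (mod 13). x = 7×13×5 + 4×8×5 ≡ 95 (mod 104)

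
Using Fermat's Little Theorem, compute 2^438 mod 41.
By Fermat: 2^{40} ≡ 1 (mod 41). 438 ≡ 38 (mod 40). So 2^{438} ≡ 2^{38} ≡ 31 (mod 41)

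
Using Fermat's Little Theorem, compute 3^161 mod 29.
By Fermat: 3^{28} ≡ 1 (mod 29). 161 = 5×28 + 21. So 3^{161} ≡ 3^{21} ≡ 17 (mod 29)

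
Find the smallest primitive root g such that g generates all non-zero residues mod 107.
g = 2. For each prime q|106: 2^{53}≡106, 2^{2}≡4, none ≡ 1, so ord_107(2) = 106 and 2 is a primitive root.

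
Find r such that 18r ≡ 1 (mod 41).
Since 41 is prime, by Fermat 18^(-1) ≡ 18^{39} ≡ 16 (mod 41). Verify: 18 × 16 = 288 ≡ 1 (mod 41)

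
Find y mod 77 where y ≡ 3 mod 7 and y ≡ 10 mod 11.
M = 7 × 11 = 77. M₁ = 11, y₁ ≡ 2 mod 7. M₂ = 7, y₂ ≡ 8 mod 11. y = 3×11×2 + 10×7×8 ≡ 10 mod 77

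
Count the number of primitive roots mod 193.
A prime p has φ(p-1) primitive roots; here φ(192) = 64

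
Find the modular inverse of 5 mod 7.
Since 7 is prime, by Fermat 5^(-1) ≡ 5^{5} ≡ 3 mod 7. Verify: 5 × 3 = 15 ≡ 1 mod 7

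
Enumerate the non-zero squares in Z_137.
Squares in Z_137*: {1, 2, 4, 7, 8, 9, 11, 14, 15, 16, 17, 18, 19, 22, 25, 28, 30, 32, 34, 36, 37, 38, 39, 44, 49, 50, 56, 59, 60, 61, 63, 64, 65, 68, 69, 72, 73, 74, 76, 77, 78, 81, 87, 88, 93, 98, 99, 100, 101, 103, 105, 107, 109, 112, 115, 118, 119, 120, 121, 122, 123, 126, 128, 129, 130, 133, 135, 136}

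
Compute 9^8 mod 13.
By repeated squaring mod 13: 9^{1}≡9, 9^{2}≡3, 9^{4}≡9, 9^{8}≡3. So 9^{8} ≡ 3 mod 13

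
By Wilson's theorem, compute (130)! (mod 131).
By Wilson's theorem, (130)! ≡ -1 ≡ 130 (mod 131)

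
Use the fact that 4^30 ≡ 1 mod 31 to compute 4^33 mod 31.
By Fermat: 4^{30} ≡ 1 mod 31. So 4^{33} = 4^{30} · 4^{3} ≡ 4^{3} ≡ 2 mod 31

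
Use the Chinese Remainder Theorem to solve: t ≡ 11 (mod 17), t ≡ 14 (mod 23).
M = 17 × 23 = 391. M₁ = 23, y₁ ≡ 3 (mod 17). M₂ = 17, y₂ ≡ 19 (mod 23). t = 11×23×3 + 14×17×19 ≡ 198 (mod 391)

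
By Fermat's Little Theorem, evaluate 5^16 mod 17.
By Fermat's Little Theorem, 5^{16} ≡ 1 mod 17 since 17 is prime and gcd(5, 17) = 1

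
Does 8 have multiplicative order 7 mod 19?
Powers of 8 mod 19: 8^1≡8, 8^2≡7, 8^3≡18, 8^4≡11, 8^5≡12, 8^6≡1. Already 8^6≡1, so the order is 6 < 7. No, the actual order is 6.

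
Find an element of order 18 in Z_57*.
10 has order 18 mod 57 since 10^{18} ≡ 1 mod 57 and no smaller power works.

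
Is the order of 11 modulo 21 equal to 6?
Powers of 11 mod 21: 11^1≡11, 11^2≡16, 11^3≡8, 11^4≡4, 11^5≡2, 11^6≡1. First k with 11^k≡1 is k=6. Yes, ord_21(11) = 6.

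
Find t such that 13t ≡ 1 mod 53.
Since 53 is prime, by Fermat 13^(-1) ≡ 13^{51} ≡ 49 mod 53. Verify: 13 × 49 = 637 ≡ 1 mod 53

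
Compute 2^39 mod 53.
By repeated squaring (mod 53): 2^{1}≡2, 2^{2}≡4, 2^{4}≡16, 2^{8}≡44, 2^{16}≡28, 2^{32}≡42. Then 2^{39} = 2^{32+4+2+1} ≡ 42 × 16 × 4 × 2 ≡ 23 (mod 53)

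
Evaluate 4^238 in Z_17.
Using Fermat: 4^{16} ≡ 1 (mod 17). 238 ≡ 14 (mod 16). So 4^{238} ≡ 4^{14} ≡ 16 (mod 17)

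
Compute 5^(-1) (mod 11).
Since 11 is prime, by Fermat 5^(-1) ≡ 5^{9} ≡ 9 (mod 11). Verify: 5 × 9 = 45 ≡ 1 (mod 11)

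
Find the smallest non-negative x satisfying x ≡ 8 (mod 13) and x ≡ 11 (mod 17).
M = 13 × 17 = 221. M₁ = 17, y₁ ≡ 10 (mod 13). M₂ = 13, y₂ ≡ 4 (mod 17). x = 8×17×10 + 11×13×4 ≡ 164 (mod 221)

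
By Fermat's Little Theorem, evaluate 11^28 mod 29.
By Fermat's Little Theorem, 11^{28} ≡ 1 mod 29 since 29 is prime and gcd(11, 29) = 1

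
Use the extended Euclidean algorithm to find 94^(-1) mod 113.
Extended GCD: 94(-6) + 113(5) = 1. So 94^(-1) ≡ -6 ≡ 107 mod 113. Verify: 94 × 107 = 10058 ≡ 1 mod 113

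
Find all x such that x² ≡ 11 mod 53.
The square roots of 11 mod 53 are 8 and 45. Verify: 8² = 64 ≡ 11 mod 53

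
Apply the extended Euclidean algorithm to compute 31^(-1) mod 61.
Extended GCD: 31(2) + 61(-1) = 1. So 31^(-1) ≡ 2 mod 61. Verify: 31 × 2 = 62 ≡ 1 mod 61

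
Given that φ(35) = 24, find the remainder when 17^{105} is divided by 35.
By Euler: 17^{24} ≡ 1 mod 35 since gcd(17, 35) = 1. 105 = 4×24 + 9. So 17^{105} ≡ 17^{9} ≡ 27 mod 35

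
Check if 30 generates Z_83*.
30^{41} ≡ 1 (mod 83) and 41 < 82, so ord_83(30) = 41 ≠ 82 and 30 is not a primitive root.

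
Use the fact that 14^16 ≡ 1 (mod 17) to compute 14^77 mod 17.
By Fermat: 14^{16} ≡ 1 (mod 17). 77 = 4×16 + 13. So 14^{77} ≡ 14^{13} ≡ 5 (mod 17)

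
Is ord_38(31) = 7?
Powers of 31 mod 38: 31^1≡31, 31^2≡11, 31^3≡37, 31^4≡7, 31^5≡27, 31^6≡1. Already 31^6≡1, so the order is 6 < 7. No, the actual order is 6.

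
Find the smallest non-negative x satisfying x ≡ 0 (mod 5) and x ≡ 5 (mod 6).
M = 5 × 6 = 30. M₁ = 6, y₁ ≡ 1 (mod 5). M₂ = 5, y₂ ≡ 5 (mod 6). x = 0×6×1 + 5×5×5 ≡ 5 (mod 30)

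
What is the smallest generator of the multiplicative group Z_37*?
g = 2. Powers: [2, 4, 8, 16, 32, 27, ...] generates all 36 non-zero residues.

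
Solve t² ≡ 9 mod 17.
The square roots of 9 mod 17 are 14 and 3. Verify: 14² = 196 ≡ 9 mod 17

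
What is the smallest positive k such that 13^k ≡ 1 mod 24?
Powers of 13 mod 24: 13^1≡13, 13^2≡1. So the order of 13 is 2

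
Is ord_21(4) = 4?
Powers of 4 mod 21: 4^1≡4, 4^2≡16, 4^3≡1. Already 4^3≡1, so the order is 3 < 4. No, the actual order is 3.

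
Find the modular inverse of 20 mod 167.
Since 167 is prime, by Fermat 20^(-1) ≡ 20^{165} ≡ 142 (mod 167). Verify: 20 × 142 = 2840 ≡ 1 (mod 167)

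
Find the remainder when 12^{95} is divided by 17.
By Fermat: 12^{16} ≡ 1 mod 17. 95 = 5×16 + 15. So 12^{95} ≡ 12^{15} ≡ 10 mod 17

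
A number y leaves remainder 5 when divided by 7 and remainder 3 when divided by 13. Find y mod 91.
M = 7 × 13 = 91. M₁ = 13, y₁ ≡ 6 mod 7. M₂ = 7, y₂ ≡ 2 mod 13. y = 5×13×6 + 3×7×2 ≡ 68 mod 91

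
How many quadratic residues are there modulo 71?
For prime 71, there are (p-1)/2 = (71-1)/2 = 35 quadratic residues (excluding 0).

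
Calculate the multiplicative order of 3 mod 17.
Powers of 3 mod 17: 3^1≡3, 3^2≡9, 3^3≡10, 3^4≡13, 3^5≡5, 3^6≡15, 3^7≡11, 3^8≡16, 3^9≡14, 3^10≡8, 3^11≡7, 3^12≡4, 3^13≡12, 3^14≡2, 3^15≡6, 3^16≡1. Order = 16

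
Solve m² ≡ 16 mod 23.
The square roots of 16 mod 23 are 4 and 19. Verify: 4² = 16 ≡ 16 mod 23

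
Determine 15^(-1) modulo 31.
Since 31 is prime, by Fermat 15^(-1) ≡ 15^{29} ≡ 29 (mod 31). Verify: 15 × 29 = 435 ≡ 1 (mod 31)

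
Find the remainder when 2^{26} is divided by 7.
By Fermat: 2^{6} ≡ 1 mod 7. 26 = 4×6 + 2. So 2^{26} ≡ 2^{2} ≡ 4 mod 7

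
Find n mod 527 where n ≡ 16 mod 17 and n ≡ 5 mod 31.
M = 17 × 31 = 527. M₁ = 31, y₁ ≡ 11 mod 17. M₂ = 17, y₂ ≡ 11 mod 31. n = 16×31×11 + 5×17×11 ≡ 67 mod 527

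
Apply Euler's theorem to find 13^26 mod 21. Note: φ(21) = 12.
By Euler: 13^{12} ≡ 1 mod 21 since gcd(13, 21) = 1. 26 = 2×12 + 2. So 13^{26} ≡ 13^{2} ≡ 1 mod 21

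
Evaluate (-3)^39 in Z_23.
Using Fermat: (-3)^{22} ≡ 1 mod 23. 39 ≡ 17 mod 22. So (-3)^{39} ≡ (-3)^{17} ≡ 7 mod 23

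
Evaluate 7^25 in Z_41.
By repeated squaring mod 41: 7^{1}≡7, 7^{2}≡8, 7^{4}≡23, 7^{8}≡37, 7^{16}≡16. Then 7^{25} = 7^{16+8+1} ≡ 16 × 37 × 7 ≡ 3 mod 41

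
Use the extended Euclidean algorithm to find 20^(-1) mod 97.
Extended GCD: 20(34) + 97(-7) = 1. So 20^(-1) ≡ 34 mod 97. Verify: 20 × 34 = 680 ≡ 1 mod 97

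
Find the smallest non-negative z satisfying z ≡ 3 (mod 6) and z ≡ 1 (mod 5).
M = 6 × 5 = 30. M₁ = 5, y₁ ≡ 5 (mod 6). M₂ = 6, y₂ ≡ 1 (mod 5). z = 3×5×5 + 1×6×1 ≡ 21 (mod 30)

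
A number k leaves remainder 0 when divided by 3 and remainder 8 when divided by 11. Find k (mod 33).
M = 3 × 11 = 33. M₁ = 11, y₁ ≡ 2 (mod 3). M₂ = 3, y₂ ≡ 4 (mod 11). k = 0×11×2 + 8×3×4 ≡ 30 (mod 33)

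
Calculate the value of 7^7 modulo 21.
By repeated squaring (mod 21): 7^{1}≡7, 7^{2}≡7, 7^{4}≡7. Then 7^{7} = 7^{4+2+1} ≡ 7 × 7 × 7 ≡ 7 (mod 21)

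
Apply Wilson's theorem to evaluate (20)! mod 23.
(22)! = (20)! × (21) × (22) ≡ -1 mod 23. So (20)! ≡ -1 × [(22)(21)]^(-1) ≡ 11 mod 23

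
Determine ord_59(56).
Powers of 56 mod 59: 56^1≡56, 56^2≡9, 56^3≡32, 56^4≡22, 56^5≡52, 56^6≡21, 56^7≡55, 56^8≡12, 56^9≡23, 56^10≡49, 56^11≡30, 56^12≡28, 56^13≡34, 56^14≡16, 56^15≡11, 56^16≡26, 56^17≡40, 56^18≡57, 56^19≡6, 56^20≡41, 56^21≡54, 56^22≡15, 56^23≡14, 56^24≡17, 56^25≡8, 56^26≡35, 56^27≡13, 56^28≡20, 56^29≡58, 56^30≡3, 56^31≡50, 56^32≡27, 56^33≡37, 56^34≡7, 56^35≡38, 56^36≡4, 56^37≡47, 56^38≡36, 56^39≡10, 56^40≡29, 56^41≡31, 56^42≡25, 56^43≡43, 56^44≡48, 56^45≡33, 56^46≡19, 56^47≡2, 56^48≡53, 56^49≡18, 56^50≡5, 56^51≡44, 56^52≡45, 56^53≡42, 56^54≡51, 56^55≡24, 56^56≡46, 56^57≡39, 56^58≡1. So the order of 56 is 58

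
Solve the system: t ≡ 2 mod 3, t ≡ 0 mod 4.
M = 3 × 4 = 12. M₁ = 4, y₁ ≡ 1 mod 3. M₂ = 3, y₂ ≡ 3 mod 4. t = 2×4×1 + 0×3×3 ≡ 8 mod 12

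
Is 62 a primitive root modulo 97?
62^{6} ≡ 1 mod 97 and 6 < 96, so ord_97(62) = 6 ≠ 96 and 62 is not a primitive root.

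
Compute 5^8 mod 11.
By repeated squaring mod 11: 5^{1}≡5, 5^{2}≡3, 5^{4}≡9, 5^{8}≡4. So 5^{8} ≡ 4 mod 11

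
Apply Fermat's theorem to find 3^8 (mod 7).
By Fermat: 3^{6} ≡ 1 (mod 7). So 3^{8} = 3^{6} · 3^{2} ≡ 3^{2} ≡ 2 (mod 7)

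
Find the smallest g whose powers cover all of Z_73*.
g = 5. Powers: [5, 25, 52, 41, 59, 3, 15, 2, 10, ...] generates all 72 non-zero residues.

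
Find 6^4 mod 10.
6^{4} = 1296 ≡ 6 mod 10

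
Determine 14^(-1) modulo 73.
Since 73 is prime, by Fermat 14^(-1) ≡ 14^{71} ≡ 47 (mod 73). Verify: 14 × 47 = 658 ≡ 1 (mod 73)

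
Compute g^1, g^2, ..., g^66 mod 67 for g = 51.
51^1, 51^2, ..., 51^{66} mod 67: [51, 55, 58, 10, 41, 14, 44, 33, 8, 6, 38, 62, 13, 60, 45, 17, 63, 64, 48, 36, 27, 37, 11, 25, 2, 35, 43, 49, 20, 15, 28, 21, 66, 16, 12, 9, 57, 26, 53, 23, 34, 59, 61, 29, 5, 54, 7, 22, 50, 4, 3, 19, 31, 40, 30, 56, 42, 65, 32, 24, 18, 47, 52, 39, 46, 1]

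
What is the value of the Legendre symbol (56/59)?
(56/59) = 56^{29} mod 59 = -1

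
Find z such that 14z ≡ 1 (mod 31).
Since 31 is prime, by Fermat 14^(-1) ≡ 14^{29} ≡ 20 (mod 31). Verify: 14 × 20 = 280 ≡ 1 (mod 31)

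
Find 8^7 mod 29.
By repeated squaring mod 29: 8^{1}≡8, 8^{2}≡6, 8^{4}≡7. Then 8^{7} = 8^{4+2+1} ≡ 7 × 6 × 8 ≡ 17 mod 29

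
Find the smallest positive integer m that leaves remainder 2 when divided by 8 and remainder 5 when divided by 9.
M = 8 × 9 = 72. M₁ = 9, y₁ ≡ 1 (mod 8). M₂ = 8, y₂ ≡ 8 (mod 9). m = 2×9×1 + 5×8×8 ≡ 50 (mod 72)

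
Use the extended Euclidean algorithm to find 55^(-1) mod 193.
Extended GCD: 55(-7) + 193(2) = 1. So 55^(-1) ≡ -7 ≡ 186 (mod 193). Verify: 55 × 186 = 10230 ≡ 1 (mod 193)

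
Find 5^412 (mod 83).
Using Fermat: 5^{82} ≡ 1 (mod 83). 412 ≡ 2 (mod 82). So 5^{412} ≡ 5^{2} ≡ 25 (mod 83)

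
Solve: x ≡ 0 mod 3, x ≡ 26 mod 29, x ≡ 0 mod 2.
M = 3 × 29 × 2 = 174. M₁ = 58, y₁ ≡ 1 mod 3. M₂ = 6, y₂ ≡ 5 mod 29. M₃ = 87, y₃ ≡ 1 mod 2. x = 0×58×1 + 26×6×5 + 0×87×1 ≡ 84 mod 174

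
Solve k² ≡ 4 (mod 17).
The square roots of 4 mod 17 are 2 and 15. Verify: 2² = 4 ≡ 4 (mod 17)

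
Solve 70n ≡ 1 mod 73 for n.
Since 73 is prime, by Fermat 70^(-1) ≡ 70^{71} ≡ 24 mod 73. Verify: 70 × 24 = 1680 ≡ 1 mod 73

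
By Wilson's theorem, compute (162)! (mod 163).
By Wilson's theorem, (162)! ≡ -1 ≡ 162 (mod 163)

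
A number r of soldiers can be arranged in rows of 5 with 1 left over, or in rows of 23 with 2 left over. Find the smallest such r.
M = 5 × 23 = 115. M₁ = 23, y₁ ≡ 2 (mod 5). M₂ = 5, y₂ ≡ 14 (mod 23). r = 1×23×2 + 2×5×14 ≡ 71 (mod 115)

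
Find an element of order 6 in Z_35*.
4 has order 6 mod 35 since 4^{6} ≡ 1 (mod 35) and no smaller power works.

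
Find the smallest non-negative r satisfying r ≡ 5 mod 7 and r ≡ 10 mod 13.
M = 7 × 13 = 91. M₁ = 13, y₁ ≡ 6 mod 7. M₂ = 7, y₂ ≡ 2 mod 13. r = 5×13×6 + 10×7×2 ≡ 75 mod 91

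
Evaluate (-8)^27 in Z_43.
By repeated squaring (mod 43): (-8)^{1}≡35, (-8)^{2}≡21, (-8)^{4}≡11, (-8)^{8}≡35, (-8)^{16}≡21. Then (-8)^{27} = (-8)^{16+8+2+1} ≡ 21 × 35 × 21 × 35 ≡ 16 (mod 43)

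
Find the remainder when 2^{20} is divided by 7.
By Fermat: 2^{6} ≡ 1 (mod 7). 20 = 3×6 + 2. So 2^{20} ≡ 2^{2} ≡ 4 (mod 7)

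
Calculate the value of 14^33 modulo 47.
By repeated squaring (mod 47): 14^{1}≡14, 14^{2}≡8, 14^{4}≡17, 14^{8}≡7, 14^{16}≡2, 14^{32}≡4. Then 14^{33} = 14^{32+1} ≡ 4 × 14 ≡ 9 (mod 47)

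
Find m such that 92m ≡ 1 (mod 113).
Since 113 is prime, by Fermat 92^(-1) ≡ 92^{111} ≡ 43 (mod 113). Verify: 92 × 43 = 3956 ≡ 1 (mod 113)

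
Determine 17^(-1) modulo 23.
Since 23 is prime, by Fermat 17^(-1) ≡ 17^{21} ≡ 19 mod 23. Verify: 17 × 19 = 323 ≡ 1 mod 23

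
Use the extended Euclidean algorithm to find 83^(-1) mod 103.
Extended GCD: 83(36) + 103(-29) = 1. So 83^(-1) ≡ 36 (mod 103). Verify: 83 × 36 = 2988 ≡ 1 (mod 103)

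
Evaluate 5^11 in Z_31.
By repeated squaring (mod 31): 5^{1}≡5, 5^{2}≡25, 5^{4}≡5, 5^{8}≡25. Then 5^{11} = 5^{8+2+1} ≡ 25 × 25 × 5 ≡ 25 (mod 31)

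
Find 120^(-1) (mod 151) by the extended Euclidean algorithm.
Extended GCD: 120(-39) + 151(31) = 1. So 120^(-1) ≡ -39 ≡ 112 (mod 151). Verify: 120 × 112 = 13440 ≡ 1 (mod 151)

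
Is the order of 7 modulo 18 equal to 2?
Powers of 7 mod 18: 7^1≡7, 7^2≡13, 7^3≡1. 7^2≡13≢1, so ord ≠ 2. No, the actual order is 3.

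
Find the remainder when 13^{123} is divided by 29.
By Fermat: 13^{28} ≡ 1 (mod 29). 123 = 4×28 + 11. So 13^{123} ≡ 13^{11} ≡ 4 (mod 29)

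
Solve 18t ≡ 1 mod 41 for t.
Since 41 is prime, by Fermat 18^(-1) ≡ 18^{39} ≡ 16 mod 41. Verify: 18 × 16 = 288 ≡ 1 mod 41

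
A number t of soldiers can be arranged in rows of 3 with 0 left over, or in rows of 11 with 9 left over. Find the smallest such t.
M = 3 × 11 = 33. M₁ = 11, y₁ ≡ 2 mod 3. M₂ = 3, y₂ ≡ 4 mod 11. t = 0×11×2 + 9×3×4 ≡ 9 mod 33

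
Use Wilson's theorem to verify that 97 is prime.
(96)! mod 97 = 96. Since this equals -1 (mod 97), Wilson confirms 97 is prime.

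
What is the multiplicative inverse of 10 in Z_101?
Since 101 is prime, by Fermat 10^(-1) ≡ 10^{99} ≡ 91 (mod 101). Verify: 10 × 91 = 910 ≡ 1 (mod 101)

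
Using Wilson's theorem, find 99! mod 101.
(100)! = (99)! × (100) ≡ -1 (mod 101). So (99)! ≡ -1 × (100)^(-1) ≡ (-1)×(-1) = 1 (mod 101)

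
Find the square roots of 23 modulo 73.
The square roots of 23 mod 73 are 60 and 13. Verify: 60² = 3600 ≡ 23 mod 73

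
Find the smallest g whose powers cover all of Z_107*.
g = 2. For each prime q|106: 2^{53}≡106, 2^{2}≡4, none ≡ 1, so ord_107(2) = 106 and 2 is a primitive root.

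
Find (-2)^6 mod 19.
By repeated squaring mod 19: (-2)^{1}≡17, (-2)^{2}≡4, (-2)^{4}≡16. Then (-2)^{6} = (-2)^{4+2} ≡ 16 × 4 ≡ 7 mod 19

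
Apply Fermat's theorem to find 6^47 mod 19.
By Fermat: 6^{18} ≡ 1 mod 19. 47 = 2×18 + 11. So 6^{47} ≡ 6^{11} ≡ 17 mod 19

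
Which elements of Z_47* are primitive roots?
There are φ(46) = 22 primitive roots mod 47: {5, 10, 11, 13, 15, 19, 20, 22, 23, 26, 29, 30, 31, 33, 35, 38, 39, 40, 41, 43, 44, 45}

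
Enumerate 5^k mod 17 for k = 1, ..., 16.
5^1, 5^2, ..., 5^{16} mod 17: [5, 8, 6, 13, 14, 2, 10, 16, 12, 9, 11, 4, 3, 15, 7, 1]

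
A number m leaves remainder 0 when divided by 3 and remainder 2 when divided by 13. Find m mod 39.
M = 3 × 13 = 39. M₁ = 13, y₁ ≡ 1 mod 3. M₂ = 3, y₂ ≡ 9 mod 13. m = 0×13×1 + 2×3×9 ≡ 15 mod 39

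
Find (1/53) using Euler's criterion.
(1/53) = 1^{26} mod 53 = 1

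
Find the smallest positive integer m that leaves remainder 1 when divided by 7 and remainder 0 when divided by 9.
M = 7 × 9 = 63. M₁ = 9, y₁ ≡ 4 mod 7. M₂ = 7, y₂ ≡ 4 mod 9. m = 1×9×4 + 0×7×4 ≡ 36 mod 63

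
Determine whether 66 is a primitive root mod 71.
66^{10} ≡ 1 mod 71 and 10 < 70, so ord_71(66) = 10 ≠ 70 and 66 is not a primitive root.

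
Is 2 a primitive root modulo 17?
2^{8} ≡ 1 (mod 17) and 8 < 16, so ord_17(2) = 8 ≠ 16 and 2 is not a primitive root.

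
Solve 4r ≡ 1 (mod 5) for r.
Since 5 is prime, by Fermat 4^(-1) ≡ 4^{3} ≡ 4 (mod 5). Verify: 4 × 4 = 16 ≡ 1 (mod 5)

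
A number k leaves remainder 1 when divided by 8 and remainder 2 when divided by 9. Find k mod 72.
M = 8 × 9 = 72. M₁ = 9, y₁ ≡ 1 mod 8. M₂ = 8, y₂ ≡ 8 mod 9. k = 1×9×1 + 2×8×8 ≡ 65 mod 72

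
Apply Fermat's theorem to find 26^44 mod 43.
By Fermat: 26^{42} ≡ 1 mod 43. So 26^{44} = 26^{42} · 26^{2} ≡ 26^{2} ≡ 31 mod 43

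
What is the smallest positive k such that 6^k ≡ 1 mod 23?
Powers of 6 mod 23: 6^1≡6, 6^2≡13, 6^3≡9, 6^4≡8, 6^5≡2, 6^6≡12, 6^7≡3, 6^8≡18, 6^9≡16, 6^10≡4, 6^11≡1. So the order of 6 is 11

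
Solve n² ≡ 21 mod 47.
The square roots of 21 mod 47 are 16 and 31. Verify: 16² = 256 ≡ 21 mod 47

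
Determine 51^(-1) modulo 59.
Since 59 is prime, by Fermat 51^(-1) ≡ 51^{57} ≡ 22 (mod 59). Verify: 51 × 22 = 1122 ≡ 1 (mod 59)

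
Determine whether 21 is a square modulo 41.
By Euler's criterion: 21^{20} ≡ 1 mod 41. Since this equals 1, 21 is a QR.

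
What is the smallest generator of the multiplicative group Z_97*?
g = 5. For each prime q|96: 5^{48}≡96, 5^{32}≡35, none ≡ 1, so ord_97(5) = 96 and 5 is a primitive root.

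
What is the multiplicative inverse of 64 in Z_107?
Since 107 is prime, by Fermat 64^(-1) ≡ 64^{105} ≡ 102 (mod 107). Verify: 64 × 102 = 6528 ≡ 1 (mod 107)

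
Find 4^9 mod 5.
Using Fermat: 4^{4} ≡ 1 mod 5. 9 ≡ 1 mod 4. So 4^{9} ≡ 4^{1} ≡ 4 mod 5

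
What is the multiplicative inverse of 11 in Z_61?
Since 61 is prime, by Fermat 11^(-1) ≡ 11^{59} ≡ 50 mod 61. Verify: 11 × 50 = 550 ≡ 1 mod 61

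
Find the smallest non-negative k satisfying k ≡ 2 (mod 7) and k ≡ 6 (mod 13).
M = 7 × 13 = 91. M₁ = 13, y₁ ≡ 6 (mod 7). M₂ = 7, y₂ ≡ 2 (mod 13). k = 2×13×6 + 6×7×2 ≡ 58 (mod 91)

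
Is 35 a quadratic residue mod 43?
By Euler's criterion: 35^{21} ≡ 1 (mod 43). Since this equals 1, 35 is a QR.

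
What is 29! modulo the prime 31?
(30)! = (29)! × (30) ≡ -1 mod 31. So (29)! ≡ -1 × (30)^(-1) ≡ (-1)×(-1) = 1 mod 31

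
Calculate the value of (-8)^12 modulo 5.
Using Fermat: (-8)^{4} ≡ 1 (mod 5). 12 ≡ 0 (mod 4). So (-8)^{12} ≡ (-8)^{0} ≡ 1 (mod 5)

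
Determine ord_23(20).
Powers of 20 mod 23: 20^1≡20, 20^2≡9, 20^3≡19, 20^4≡12, 20^5≡10, 20^6≡16, 20^7≡21, 20^8≡6, 20^9≡5, 20^10≡8, 20^11≡22, 20^12≡3, 20^13≡14, 20^14≡4, 20^15≡11, 20^16≡13, 20^17≡7, 20^18≡2, 20^19≡17, 20^20≡18, 20^21≡15, 20^22≡1. Order = 22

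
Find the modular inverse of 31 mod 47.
Since 47 is prime, by Fermat 31^(-1) ≡ 31^{45} ≡ 44 mod 47. Verify: 31 × 44 = 1364 ≡ 1 mod 47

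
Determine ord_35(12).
Powers of 12 mod 35: 12^1≡12, 12^2≡4, 12^3≡13, 12^4≡16, 12^5≡17, 12^6≡29, 12^7≡33, 12^8≡11, 12^9≡27, 12^10≡9, 12^11≡3, 12^12≡1. So the order of 12 is 12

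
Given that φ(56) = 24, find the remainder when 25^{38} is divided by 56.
By Euler: 25^{24} ≡ 1 mod 56 since gcd(25, 56) = 1. 38 = 1×24 + 14. So 25^{38} ≡ 25^{14} ≡ 9 mod 56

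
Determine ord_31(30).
Powers of 30 mod 31: 30^1≡30, 30^2≡1. Order = 2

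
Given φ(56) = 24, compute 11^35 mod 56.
By Euler: 11^{24} ≡ 1 (mod 56) since gcd(11, 56) = 1. 35 = 1×24 + 11. So 11^{35} ≡ 11^{11} ≡ 51 (mod 56)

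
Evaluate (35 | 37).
(35/37) = 35^{18} mod 37 = -1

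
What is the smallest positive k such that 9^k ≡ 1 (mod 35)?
Powers of 9 mod 35: 9^1≡9, 9^2≡11, 9^3≡29, 9^4≡16, 9^5≡4, 9^6≡1. So the order of 9 is 6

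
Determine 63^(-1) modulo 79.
Since 79 is prime, by Fermat 63^(-1) ≡ 63^{77} ≡ 74 mod 79. Verify: 63 × 74 = 4662 ≡ 1 mod 79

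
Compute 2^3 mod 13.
2^{3} = 8 ≡ 8 (mod 13)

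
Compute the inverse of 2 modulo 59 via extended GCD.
Extended GCD: 2(-29) + 59(1) = 1. So 2^(-1) ≡ -29 ≡ 30 (mod 59). Verify: 2 × 30 = 60 ≡ 1 (mod 59)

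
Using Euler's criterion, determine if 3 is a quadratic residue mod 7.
By Euler's criterion: 3^{3} ≡ 6 (mod 7). Since this equals -1 (≡ 6), 3 is not a QR.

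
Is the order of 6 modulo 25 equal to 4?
Powers of 6 mod 25: 6^1≡6, 6^2≡11, 6^3≡16, 6^4≡21, 6^5≡1. 6^4≡21≢1, so ord ≠ 4. No, the actual order is 5.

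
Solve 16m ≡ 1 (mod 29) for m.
Since 29 is prime, by Fermat 16^(-1) ≡ 16^{27} ≡ 20 (mod 29). Verify: 16 × 20 = 320 ≡ 1 (mod 29)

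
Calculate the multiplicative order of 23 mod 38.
Powers of 23 mod 38: 23^1≡23, 23^2≡35, 23^3≡7, 23^4≡9, 23^5≡17, 23^6≡11, 23^7≡25, 23^8≡5, 23^9≡1. Order = 9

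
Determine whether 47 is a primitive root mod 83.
ord_83(47) divides 82. For each prime q|82: 47^{41}≡82, 47^{2}≡51, none ≡ 1. So 47 has order 82 and is a primitive root mod 83.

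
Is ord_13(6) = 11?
Powers of 6 mod 13: 6^1≡6, 6^2≡10, 6^3≡8, 6^4≡9, 6^5≡2, 6^6≡12, 6^7≡7, 6^8≡3, 6^9≡5, 6^10≡4, 6^11≡11, 6^12≡1. 6^11≡11≢1, so ord ≠ 11. No, the actual order is 12.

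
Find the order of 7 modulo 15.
Powers of 7 mod 15: 7^1≡7, 7^2≡4, 7^3≡13, 7^4≡1. Order = 4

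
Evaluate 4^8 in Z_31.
By repeated squaring (mod 31): 4^{1}≡4, 4^{2}≡16, 4^{4}≡8, 4^{8}≡2. So 4^{8} ≡ 2 (mod 31)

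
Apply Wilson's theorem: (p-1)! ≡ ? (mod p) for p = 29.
By Wilson's theorem, (28)! ≡ -1 ≡ 28 (mod 29)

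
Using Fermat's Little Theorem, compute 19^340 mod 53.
By Fermat: 19^{52} ≡ 1 (mod 53). 340 ≡ 28 (mod 52). So 19^{340} ≡ 19^{28} ≡ 10 (mod 53)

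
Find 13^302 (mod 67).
Using Fermat: 13^{66} ≡ 1 (mod 67). 302 ≡ 38 (mod 66). So 13^{302} ≡ 13^{38} ≡ 21 (mod 67)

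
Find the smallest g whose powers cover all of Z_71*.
g = 7. For each prime q|70: 7^{35}≡70, 7^{14}≡54, 7^{10}≡45, none ≡ 1, so ord_71(7) = 70 and 7 is a primitive root.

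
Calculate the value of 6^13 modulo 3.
By repeated squaring (mod 3): 6^{1}≡0, 6^{2}≡0, 6^{4}≡0, 6^{8}≡0. Then 6^{13} = 6^{8+4+1} ≡ 0 × 0 × 0 ≡ 0 (mod 3)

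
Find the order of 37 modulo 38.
Powers of 37 mod 38: 37^1≡37, 37^2≡1. Order = 2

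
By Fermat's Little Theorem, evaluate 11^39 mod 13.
By Fermat: 11^{12} ≡ 1 (mod 13). 39 = 3×12 + 3. So 11^{39} ≡ 11^{3} ≡ 5 (mod 13)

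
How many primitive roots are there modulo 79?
Number of primitive roots mod 79 = φ(p-1) = φ(78) = 24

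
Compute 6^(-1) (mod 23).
Since 23 is prime, by Fermat 6^(-1) ≡ 6^{21} ≡ 4 (mod 23). Verify: 6 × 4 = 24 ≡ 1 (mod 23)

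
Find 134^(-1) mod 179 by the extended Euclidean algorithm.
Extended GCD: 134(-4) + 179(3) = 1. So 134^(-1) ≡ -4 ≡ 175 mod 179. Verify: 134 × 175 = 23450 ≡ 1 mod 179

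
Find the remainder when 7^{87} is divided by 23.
By Fermat: 7^{22} ≡ 1 (mod 23). 87 = 3×22 + 21. So 7^{87} ≡ 7^{21} ≡ 10 (mod 23)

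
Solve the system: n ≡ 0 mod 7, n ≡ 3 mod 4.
M = 7 × 4 = 28. M₁ = 4, y₁ ≡ 2 mod 7. M₂ = 7, y₂ ≡ 3 mod 4. n = 0×4×2 + 3×7×3 ≡ 7 mod 28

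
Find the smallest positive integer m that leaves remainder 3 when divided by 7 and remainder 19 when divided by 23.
M = 7 × 23 = 161. M₁ = 23, y₁ ≡ 4 (mod 7). M₂ = 7, y₂ ≡ 10 (mod 23). m = 3×23×4 + 19×7×10 ≡ 157 (mod 161)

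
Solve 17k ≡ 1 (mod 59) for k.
Since 59 is prime, by Fermat 17^(-1) ≡ 17^{57} ≡ 7 (mod 59). Verify: 17 × 7 = 119 ≡ 1 (mod 59)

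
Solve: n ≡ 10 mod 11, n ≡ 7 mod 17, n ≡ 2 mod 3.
M = 11 × 17 × 3 = 561. M₁ = 51, y₁ ≡ 8 mod 11. M₂ = 33, y₂ ≡ 16 mod 17. M₃ = 187, y₃ ≡ 1 mod 3. n = 10×51×8 + 7×33×16 + 2×187×1 ≡ 296 mod 561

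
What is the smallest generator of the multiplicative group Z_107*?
g = 2. For each prime q|106: 2^{53}≡106, 2^{2}≡4, none ≡ 1, so ord_107(2) = 106 and 2 is a primitive root.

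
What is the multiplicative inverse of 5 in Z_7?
Since 7 is prime, by Fermat 5^(-1) ≡ 5^{5} ≡ 3 (mod 7). Verify: 5 × 3 = 15 ≡ 1 (mod 7)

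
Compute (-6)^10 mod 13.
By repeated squaring (mod 13): (-6)^{1}≡7, (-6)^{2}≡10, (-6)^{4}≡9, (-6)^{8}≡3. Then (-6)^{10} = (-6)^{8+2} ≡ 3 × 10 ≡ 4 (mod 13)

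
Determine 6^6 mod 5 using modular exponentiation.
Using Fermat: 6^{4} ≡ 1 mod 5. 6 ≡ 2 mod 4. So 6^{6} ≡ 6^{2} ≡ 1 mod 5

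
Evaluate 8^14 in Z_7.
Using Fermat: 8^{6} ≡ 1 (mod 7). 14 ≡ 2 (mod 6). So 8^{14} ≡ 8^{2} ≡ 1 (mod 7)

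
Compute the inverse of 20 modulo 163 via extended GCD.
Extended GCD: 20(-57) + 163(7) = 1. So 20^(-1) ≡ -57 ≡ 106 mod 163. Verify: 20 × 106 = 2120 ≡ 1 mod 163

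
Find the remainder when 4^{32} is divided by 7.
By Fermat: 4^{6} ≡ 1 mod 7. 32 = 5×6 + 2. So 4^{32} ≡ 4^{2} ≡ 2 mod 7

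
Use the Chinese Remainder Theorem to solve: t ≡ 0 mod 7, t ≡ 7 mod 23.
M = 7 × 23 = 161. M₁ = 23, y₁ ≡ 4 mod 7. M₂ = 7, y₂ ≡ 10 mod 23. t = 0×23×4 + 7×7×10 ≡ 7 mod 161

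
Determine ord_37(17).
Powers of 17 mod 37: 17^1≡17, 17^2≡30, 17^3≡29, 17^4≡12, 17^5≡19, 17^6≡27, 17^7≡15, 17^8≡33, 17^9≡6, 17^10≡28, 17^11≡32, 17^12≡26, 17^13≡35, 17^14≡3, 17^15≡14, 17^16≡16, 17^17≡13, 17^18≡36, 17^19≡20, 17^20≡7, 17^21≡8, 17^22≡25, 17^23≡18, 17^24≡10, 17^25≡22, 17^26≡4, 17^27≡31, 17^28≡9, 17^29≡5, 17^30≡11, 17^31≡2, 17^32≡34, 17^33≡23, 17^34≡21, 17^35≡24, 17^36≡1. So the order of 17 is 36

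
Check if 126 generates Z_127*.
126^{2} ≡ 1 (mod 127) and 2 < 126, so ord_127(126) = 2 ≠ 126 and 126 is not a primitive root.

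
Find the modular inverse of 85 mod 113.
Since 113 is prime, by Fermat 85^(-1) ≡ 85^{111} ≡ 4 (mod 113). Verify: 85 × 4 = 340 ≡ 1 (mod 113)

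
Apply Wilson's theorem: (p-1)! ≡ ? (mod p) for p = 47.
By Wilson's theorem, (46)! ≡ -1 ≡ 46 (mod 47)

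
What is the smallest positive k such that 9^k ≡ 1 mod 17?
Powers of 9 mod 17: 9^1≡9, 9^2≡13, 9^3≡15, 9^4≡16, 9^5≡8, 9^6≡4, 9^7≡2, 9^8≡1. So the order of 9 is 8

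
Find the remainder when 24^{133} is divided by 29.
By Fermat: 24^{28} ≡ 1 mod 29. 133 = 4×28 + 21. So 24^{133} ≡ 24^{21} ≡ 1 mod 29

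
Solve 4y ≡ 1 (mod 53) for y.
Since 53 is prime, by Fermat 4^(-1) ≡ 4^{51} ≡ 40 (mod 53). Verify: 4 × 40 = 160 ≡ 1 (mod 53)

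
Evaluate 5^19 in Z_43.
By repeated squaring (mod 43): 5^{1}≡5, 5^{2}≡25, 5^{4}≡23, 5^{8}≡13, 5^{16}≡40. Then 5^{19} = 5^{16+2+1} ≡ 40 × 25 × 5 ≡ 12 (mod 43)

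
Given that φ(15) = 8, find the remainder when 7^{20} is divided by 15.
By Euler: 7^{8} ≡ 1 (mod 15) since gcd(7, 15) = 1. 20 = 2×8 + 4. So 7^{20} ≡ 7^{4} ≡ 1 (mod 15)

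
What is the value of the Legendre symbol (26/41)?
(26/41) = 26^{20} mod 41 = -1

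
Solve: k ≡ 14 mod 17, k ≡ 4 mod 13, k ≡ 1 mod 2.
M = 17 × 13 × 2 = 442. M₁ = 26, y₁ ≡ 2 mod 17. M₂ = 34, y₂ ≡ 5 mod 13. M₃ = 221, y₃ ≡ 1 mod 2. k = 14×26×2 + 4×34×5 + 1×221×1 ≡ 303 mod 442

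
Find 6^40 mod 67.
By repeated squaring mod 67: 6^{1}≡6, 6^{2}≡36, 6^{4}≡23, 6^{8}≡60, 6^{16}≡49, 6^{32}≡56. Then 6^{40} = 6^{32+8} ≡ 56 × 60 ≡ 10 mod 67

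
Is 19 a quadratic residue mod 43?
By Euler's criterion: 19^{21} ≡ 42 (mod 43). Since this equals -1 (≡ 42), 19 is not a QR.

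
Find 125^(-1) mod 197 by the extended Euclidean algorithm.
Extended GCD: 125(-52) + 197(33) = 1. So 125^(-1) ≡ -52 ≡ 145 mod 197. Verify: 125 × 145 = 18125 ≡ 1 mod 197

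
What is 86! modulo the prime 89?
(88)! = (86)! × (87) × (88) ≡ -1 (mod 89). So (86)! ≡ -1 × [(88)(87)]^(-1) ≡ 44 (mod 89)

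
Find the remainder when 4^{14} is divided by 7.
By Fermat: 4^{6} ≡ 1 (mod 7). 14 = 2×6 + 2. So 4^{14} ≡ 4^{2} ≡ 2 (mod 7)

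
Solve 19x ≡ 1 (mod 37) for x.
Since 37 is prime, by Fermat 19^(-1) ≡ 19^{35} ≡ 2 (mod 37). Verify: 19 × 2 = 38 ≡ 1 (mod 37)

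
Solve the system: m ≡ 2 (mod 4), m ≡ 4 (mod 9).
M = 4 × 9 = 36. M₁ = 9, y₁ ≡ 1 (mod 4). M₂ = 4, y₂ ≡ 7 (mod 9). m = 2×9×1 + 4×4×7 ≡ 22 (mod 36)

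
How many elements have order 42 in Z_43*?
There are φ(43-1) = φ(42) = 12 primitive roots modulo 43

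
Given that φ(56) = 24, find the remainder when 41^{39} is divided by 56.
By Euler: 41^{24} ≡ 1 (mod 56) since gcd(41, 56) = 1. 39 = 1×24 + 15. So 41^{39} ≡ 41^{15} ≡ 41 (mod 56)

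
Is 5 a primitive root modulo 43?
ord_43(5) divides 42. For each prime q|42: 5^{21}≡42, 5^{14}≡36, 5^{6}≡16, none ≡ 1. So 5 has order 42 and is a primitive root mod 43.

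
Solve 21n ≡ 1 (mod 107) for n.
Since 107 is prime, by Fermat 21^(-1) ≡ 21^{105} ≡ 51 (mod 107). Verify: 21 × 51 = 1071 ≡ 1 (mod 107)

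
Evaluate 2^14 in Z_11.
Using Fermat: 2^{10} ≡ 1 (mod 11). 14 ≡ 4 (mod 10). So 2^{14} ≡ 2^{4} ≡ 5 (mod 11)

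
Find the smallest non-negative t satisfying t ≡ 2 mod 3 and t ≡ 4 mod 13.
M = 3 × 13 = 39. M₁ = 13, y₁ ≡ 1 mod 3. M₂ = 3, y₂ ≡ 9 mod 13. t = 2×13×1 + 4×3×9 ≡ 17 mod 39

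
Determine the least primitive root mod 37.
g = 2. For each prime q|36: 2^{18}≡36, 2^{12}≡26, none ≡ 1, so ord_37(2) = 36 and 2 is a primitive root.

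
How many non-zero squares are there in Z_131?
Exactly half the non-zero residues mod a prime are QRs: (131-1)/2 = 65.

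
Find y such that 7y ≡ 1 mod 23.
Since 23 is prime, by Fermat 7^(-1) ≡ 7^{21} ≡ 10 mod 23. Verify: 7 × 10 = 70 ≡ 1 mod 23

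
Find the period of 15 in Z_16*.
Powers of 15 mod 16: 15^1≡15, 15^2≡1. Order = 2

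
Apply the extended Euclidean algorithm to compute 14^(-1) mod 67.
Extended GCD: 14(24) + 67(-5) = 1. So 14^(-1) ≡ 24 mod 67. Verify: 14 × 24 = 336 ≡ 1 mod 67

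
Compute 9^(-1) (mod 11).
Since 11 is prime, by Fermat 9^(-1) ≡ 9^{9} ≡ 5 (mod 11). Verify: 9 × 5 = 45 ≡ 1 (mod 11)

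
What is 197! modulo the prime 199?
(198)! = (197)! × (198) ≡ -1 mod 199. So (197)! ≡ -1 × (198)^(-1) ≡ (-1)×(-1) = 1 mod 199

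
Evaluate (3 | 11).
(3/11) = 3^{5} mod 11 = 1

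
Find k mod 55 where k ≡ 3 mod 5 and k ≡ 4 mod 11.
M = 5 × 11 = 55. M₁ = 11, y₁ ≡ 1 mod 5. M₂ = 5, y₂ ≡ 9 mod 11. k = 3×11×1 + 4×5×9 ≡ 48 mod 55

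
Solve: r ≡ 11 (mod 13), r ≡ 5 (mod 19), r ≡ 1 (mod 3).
M = 13 × 19 × 3 = 741. M₁ = 57, y₁ ≡ 8 (mod 13). M₂ = 39, y₂ ≡ 1 (mod 19). M₃ = 247, y₃ ≡ 1 (mod 3). r = 11×57×8 + 5×39×1 + 1×247×1 ≡ 271 (mod 741)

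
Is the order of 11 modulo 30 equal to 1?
Powers of 11 mod 30: 11^1≡11, 11^2≡1. 11^1≡11≢1, so ord ≠ 1. No, the actual order is 2.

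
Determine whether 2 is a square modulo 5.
By Euler's criterion: 2^{2} ≡ 4 (mod 5). Since this equals -1 (≡ 4), 2 is not a QR.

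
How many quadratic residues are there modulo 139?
For prime 139, there are (p-1)/2 = (139-1)/2 = 69 quadratic residues (excluding 0).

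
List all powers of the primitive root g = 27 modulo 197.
27^1, 27^2, ..., 27^{196} mod 197: [27, 138, 180, 132, 18, 92, 120, 88, 12, 127, 80, 190, 8, 19, 119, 61, 71, 144, 145, 172, 113, 96, 31, 49, 141, 64, 152, 164, 94, 174, 167, 175, 194, 116, 177, 51, 195, 143, 118, 34, 130, 161, 13, 154, 21, 173, 140, 37, 14, 181, 159, 156, 75, 55, 106, 104, 50, 168, 5, 135, 99, 112, 69, 90, 66, 9, 46, 60, 44, 6, 162, 40, 95, 4, 108, 158, 129, 134, 72, 171, 86, 155, 48, 114, 123, 169, 32, 76, 82, 47, 87, 182, 186, 97, 58, 187, 124, 196, 170, 59, 17, 65, 179, 105, 77, 109, 185, 70, 117, 7, 189, 178, 78, 136, 126, 53, 52, 25, 84, 101, 166, 148, 56, 133, 45, 33, 103, 23, 30, 22, 3, 81, 20, 146, 2, 54, 79, 163, 67, 36, 184, 43, 176, 24, 57, 160, 183, 16, 38, 41, 122, 142, 91, 93, 147, 29, 192, 62, 98, 85, 128, 107, 131, 188, 151, 137, 153, 191, 35, 157, 102, 193, 89, 39, 68, 63, 125, 26, 111, 42, 149, 83, 74, 28, 165, 121, 115, 150, 110, 15, 11, 100, 139, 10, 73, 1]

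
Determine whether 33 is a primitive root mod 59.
ord_59(33) divides 58. For each prime q|58: 33^{29}≡58, 33^{2}≡27, none ≡ 1. So 33 has order 58 and is a primitive root mod 59.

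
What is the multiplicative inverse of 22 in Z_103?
Since 103 is prime, by Fermat 22^(-1) ≡ 22^{101} ≡ 89 (mod 103). Verify: 22 × 89 = 1958 ≡ 1 (mod 103)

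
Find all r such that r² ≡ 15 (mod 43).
The square roots of 15 mod 43 are 31 and 12. Verify: 31² = 961 ≡ 15 (mod 43)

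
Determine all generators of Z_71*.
There are φ(70) = 24 primitive roots mod 71: {7, 11, 13, 21, 22, 28, 31, 33, 35, 42, 44, 47, 52, 53, 55, 56, 59, 61, 62, 63, 65, 67, 68, 69}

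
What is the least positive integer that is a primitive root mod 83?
g = 2. Powers: [2, 4, 8, 16, 32, 64, 45, 7, 14, 28, ...] generates all 82 non-zero residues.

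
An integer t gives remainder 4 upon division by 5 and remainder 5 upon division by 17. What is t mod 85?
M = 5 × 17 = 85. M₁ = 17, y₁ ≡ 3 mod 5. M₂ = 5, y₂ ≡ 7 mod 17. t = 4×17×3 + 5×5×7 ≡ 39 mod 85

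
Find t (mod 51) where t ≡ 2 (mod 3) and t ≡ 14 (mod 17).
M = 3 × 17 = 51. M₁ = 17, y₁ ≡ 2 (mod 3). M₂ = 3, y₂ ≡ 6 (mod 17). t = 2×17×2 + 14×3×6 ≡ 14 (mod 51)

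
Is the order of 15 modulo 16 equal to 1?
Powers of 15 mod 16: 15^1≡15, 15^2≡1. 15^1≡15≢1, so ord ≠ 1. No, the actual order is 2.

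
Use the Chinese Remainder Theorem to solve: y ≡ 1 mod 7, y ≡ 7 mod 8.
M = 7 × 8 = 56. M₁ = 8, y₁ ≡ 1 mod 7. M₂ = 7, y₂ ≡ 7 mod 8. y = 1×8×1 + 7×7×7 ≡ 15 mod 56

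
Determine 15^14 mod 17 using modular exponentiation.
By repeated squaring (mod 17): 15^{1}≡15, 15^{2}≡4, 15^{4}≡16, 15^{8}≡1. Then 15^{14} = 15^{8+4+2} ≡ 1 × 16 × 4 ≡ 13 (mod 17)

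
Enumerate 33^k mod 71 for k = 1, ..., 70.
33^1, 33^2, ..., 33^{70} mod 71: [33, 24, 11, 8, 51, 50, 17, 64, 53, 45, 65, 15, 69, 5, 23, 49, 55, 40, 42, 37, 14, 36, 52, 12, 41, 4, 61, 25, 44, 32, 62, 58, 68, 43, 70, 38, 47, 60, 63, 20, 21, 54, 7, 18, 26, 6, 56, 2, 66, 48, 22, 16, 31, 29, 34, 57, 35, 19, 59, 30, 67, 10, 46, 27, 39, 9, 13, 3, 28, 1]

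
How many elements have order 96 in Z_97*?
Number of primitive roots mod 97 = φ(p-1) = φ(96) = 32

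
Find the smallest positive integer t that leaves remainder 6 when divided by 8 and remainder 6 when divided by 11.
M = 8 × 11 = 88. M₁ = 11, y₁ ≡ 3 (mod 8). M₂ = 8, y₂ ≡ 7 (mod 11). t = 6×11×3 + 6×8×7 ≡ 6 (mod 88)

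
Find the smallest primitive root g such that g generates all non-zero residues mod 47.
g = 5. For each prime q|46: 5^{23}≡46, 5^{2}≡25, none ≡ 1, so ord_47(5) = 46 and 5 is a primitive root.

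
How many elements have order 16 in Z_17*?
There are φ(17-1) = φ(16) = 8 primitive roots modulo 17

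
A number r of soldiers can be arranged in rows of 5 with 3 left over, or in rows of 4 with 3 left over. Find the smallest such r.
M = 5 × 4 = 20. M₁ = 4, y₁ ≡ 4 mod 5. M₂ = 5, y₂ ≡ 1 mod 4. r = 3×4×4 + 3×5×1 ≡ 3 mod 20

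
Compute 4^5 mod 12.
By repeated squaring (mod 12): 4^{1}≡4, 4^{2}≡4, 4^{4}≡4. Then 4^{5} = 4^{4+1} ≡ 4 × 4 ≡ 4 (mod 12)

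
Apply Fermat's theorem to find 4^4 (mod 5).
By Fermat's Little Theorem, 4^{4} ≡ 1 (mod 5) since 5 is prime and gcd(4, 5) = 1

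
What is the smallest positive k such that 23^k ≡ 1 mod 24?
Powers of 23 mod 24: 23^1≡23, 23^2≡1. Order = 2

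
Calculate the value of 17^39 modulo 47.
By repeated squaring (mod 47): 17^{1}≡17, 17^{2}≡7, 17^{4}≡2, 17^{8}≡4, 17^{16}≡16, 17^{32}≡21. Then 17^{39} = 17^{32+4+2+1} ≡ 21 × 2 × 7 × 17 ≡ 16 (mod 47)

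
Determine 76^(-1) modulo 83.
Since 83 is prime, by Fermat 76^(-1) ≡ 76^{81} ≡ 71 mod 83. Verify: 76 × 71 = 5396 ≡ 1 mod 83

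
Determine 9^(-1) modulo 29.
Since 29 is prime, by Fermat 9^(-1) ≡ 9^{27} ≡ 13 mod 29. Verify: 9 × 13 = 117 ≡ 1 mod 29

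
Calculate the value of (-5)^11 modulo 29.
By repeated squaring mod 29: (-5)^{1}≡24, (-5)^{2}≡25, (-5)^{4}≡16, (-5)^{8}≡24. Then (-5)^{11} = (-5)^{8+2+1} ≡ 24 × 25 × 24 ≡ 16 mod 29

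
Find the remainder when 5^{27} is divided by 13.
By Fermat: 5^{12} ≡ 1 mod 13. 27 = 2×12 + 3. So 5^{27} ≡ 5^{3} ≡ 8 mod 13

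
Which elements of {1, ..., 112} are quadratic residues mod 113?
Squares in Z_113*: {1, 2, 4, 7, 8, 9, 11, 13, 14, 15, 16, 18, 22, 25, 26, 28, 30, 31, 32, 36, 41, 44, 49, 50, 51, 52, 53, 56, 57, 60, 61, 62, 63, 64, 69, 72, 77, 81, 82, 83, 85, 87, 88, 91, 95, 97, 98, 99, 100, 102, 104, 105, 106, 109, 111, 112}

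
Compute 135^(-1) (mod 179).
Since 179 is prime, by Fermat 135^(-1) ≡ 135^{177} ≡ 61 (mod 179). Verify: 135 × 61 = 8235 ≡ 1 (mod 179)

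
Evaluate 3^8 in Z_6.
By repeated squaring (mod 6): 3^{1}≡3, 3^{2}≡3, 3^{4}≡3, 3^{8}≡3. So 3^{8} ≡ 3 (mod 6)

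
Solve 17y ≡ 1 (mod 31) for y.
Since 31 is prime, by Fermat 17^(-1) ≡ 17^{29} ≡ 11 (mod 31). Verify: 17 × 11 = 187 ≡ 1 (mod 31)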